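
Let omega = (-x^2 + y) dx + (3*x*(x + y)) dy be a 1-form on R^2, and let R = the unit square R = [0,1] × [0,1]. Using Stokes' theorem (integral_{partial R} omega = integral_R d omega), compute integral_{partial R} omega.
integral_(partial R) omega = 7/2

Stokes: integral_partial_R omega = integral_R d omega with d omega = (∂Q/∂x - ∂P/∂y) dx ∧ dy.
  ∂Q/∂x = 6*x + 3*y
  ∂P/∂y = 1
  integrand = ∂Q/∂x - ∂P/∂y = 6*x + 3*y - 1.
Integrating over R: integral_0^1 integral_0^1 (6*x + 3*y - 1) dx dy = 7/2.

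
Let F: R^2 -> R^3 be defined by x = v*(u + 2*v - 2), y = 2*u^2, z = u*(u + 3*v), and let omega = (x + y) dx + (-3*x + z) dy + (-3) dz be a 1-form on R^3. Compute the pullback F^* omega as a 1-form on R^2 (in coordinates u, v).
F^* omega = (4*u^3 + 2*u^2*v - 23*u*v^2 + 24*u*v - 6*u + 2*v^3 - 2*v^2 - 9*v) du + (2*u^3 + 9*u^2*v - 4*u^2 + 6*u*v^2 - 4*u*v - 9*u + 8*v^3 - 12*v^2 + 4*v) dv

Using F^*(f dg) = (f ∘ F) d(g ∘ F), substitute each coordinate x_i by F_i(u, v) in f_i, and replace dx_i by d F_i = (∂F_i/∂u) du + (∂F_i/∂v) dv.
  For the x component: f_1(F) = 2*u^2 + u*v + 2*v^2 - 2*v; d F_1 = (v) du + (u + 4*v - 2) dv
  For the y component: f_2(F) = u^2 - 6*v^2 + 6*v; d F_2 = (4*u) du + (0) dv
  For the z component: f_3(F) = -3; d F_3 = (2*u + 3*v) du + (3*u) dv
Combining and collecting du, dv coefficients:
  coeff of du: 4*u^3 + 2*u^2*v - 23*u*v^2 + 24*u*v - 6*u + 2*v^3 - 2*v^2 - 9*v
  coeff of dv: 2*u^3 + 9*u^2*v - 4*u^2 + 6*u*v^2 - 4*u*v - 9*u + 8*v^3 - 12*v^2 + 4*v
F^* omega = (4*u^3 + 2*u^2*v - 23*u*v^2 + 24*u*v - 6*u + 2*v^3 - 2*v^2 - 9*v) du + (2*u^3 + 9*u^2*v - 4*u^2 + 6*u*v^2 - 4*u*v - 9*u + 8*v^3 - 12*v^2 + 4*v) dv.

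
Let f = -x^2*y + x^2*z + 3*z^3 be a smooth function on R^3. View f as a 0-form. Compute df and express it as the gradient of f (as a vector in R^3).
df = (2*x*(-y + z)) dx + (-x^2) dy + (x^2 + 9*z^2) dz; grad f = (2*x*(-y + z), -x^2, x^2 + 9*z^2)

For a 0-form f, d f = (∂f/∂x) dx + (∂f/∂y) dy + (∂f/∂z) dz. The components of the vector representation are exactly the entries of grad f in Cartesian coordinates:
  ∂f/∂x = 2*x*(-y + z)
  ∂f/∂y = -x^2
  ∂f/∂z = x^2 + 9*z^2.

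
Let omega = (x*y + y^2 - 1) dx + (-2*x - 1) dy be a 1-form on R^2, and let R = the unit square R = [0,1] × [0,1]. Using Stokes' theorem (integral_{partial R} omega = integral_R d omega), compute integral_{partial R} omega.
integral_(partial R) omega = -7/2

Stokes: integral_partial_R omega = integral_R d omega with d omega = (∂Q/∂x - ∂P/∂y) dx ∧ dy.
  ∂Q/∂x = -2
  ∂P/∂y = x + 2*y
  integrand = ∂Q/∂x - ∂P/∂y = -x - 2*y - 2.
Integrating over R: integral_0^1 integral_0^1 (-x - 2*y - 2) dx dy = -7/2.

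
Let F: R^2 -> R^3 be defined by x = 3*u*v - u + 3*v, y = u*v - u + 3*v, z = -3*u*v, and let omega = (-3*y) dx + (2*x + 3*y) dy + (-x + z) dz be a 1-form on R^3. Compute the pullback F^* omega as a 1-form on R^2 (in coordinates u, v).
F^* omega = (18*u*v^2 - 5*u*v + 2*u - 3*v^2 - 6*v) du + (18*u^2*v + u^2 + 15*u*v - 6*u + 18*v) dv

Using F^*(f dg) = (f ∘ F) d(g ∘ F), substitute each coordinate x_i by F_i(u, v) in f_i, and replace dx_i by d F_i = (∂F_i/∂u) du + (∂F_i/∂v) dv.
  For the x component: f_1(F) = -3*u*v + 3*u - 9*v; d F_1 = (3*v - 1) du + (3*u + 3) dv
  For the y component: f_2(F) = 9*u*v - 5*u + 15*v; d F_2 = (v - 1) du + (u + 3) dv
  For the z component: f_3(F) = -6*u*v + u - 3*v; d F_3 = (-3*v) du + (-3*u) dv
Combining and collecting du, dv coefficients:
  coeff of du: 18*u*v^2 - 5*u*v + 2*u - 3*v^2 - 6*v
  coeff of dv: 18*u^2*v + u^2 + 15*u*v - 6*u + 18*v
F^* omega = (18*u*v^2 - 5*u*v + 2*u - 3*v^2 - 6*v) du + (18*u^2*v + u^2 + 15*u*v - 6*u + 18*v) dv.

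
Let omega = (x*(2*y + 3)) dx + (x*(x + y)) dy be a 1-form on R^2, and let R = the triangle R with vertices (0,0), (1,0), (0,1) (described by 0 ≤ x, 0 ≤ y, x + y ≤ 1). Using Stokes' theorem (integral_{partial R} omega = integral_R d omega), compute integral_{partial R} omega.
integral_(partial R) omega = 1/6

Stokes: integral_partial_R omega = integral_R d omega with d omega = (∂Q/∂x - ∂P/∂y) dx ∧ dy.
  ∂Q/∂x = 2*x + y
  ∂P/∂y = 2*x
  integrand = ∂Q/∂x - ∂P/∂y = y.
Integrating over R: integral_0^1 integral_0^{1-x} (y) dy dx = 1/6.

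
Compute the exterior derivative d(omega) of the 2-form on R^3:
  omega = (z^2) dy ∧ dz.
d(omega) = 0

For a 2-form omega = sum_{i<j} g_{ij} dx_i ∧ dx_j, the exterior derivative is
  d(omega) = sum_{i<j} d(g_{ij}) ∧ dx_i ∧ dx_j = sum_{i<j, k} (∂g_{ij}/∂x_k) dx_k ∧ dx_i ∧ dx_j.
Expand each term, using dx_k ∧ dx_i ∧ dx_j = sgn(permutation) dx_{(a)} ∧ dx_{(b)} ∧ dx_{(c)} with (a < b < c) sorted:

Collecting like 3-forms: d(omega) = 0.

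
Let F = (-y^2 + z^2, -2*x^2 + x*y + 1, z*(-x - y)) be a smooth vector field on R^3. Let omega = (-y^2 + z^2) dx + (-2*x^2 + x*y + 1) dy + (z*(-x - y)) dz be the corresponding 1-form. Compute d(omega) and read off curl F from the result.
d(omega) = (-z) dy ∧ dz + (3*z) dz ∧ dx + (-4*x + 3*y) dx ∧ dy; curl F = (-z, 3*z, -4*x + 3*y)

d omega = sum_{i<j} (∂f_j/∂x_i - ∂f_i/∂x_j) dx_i ∧ dx_j. Under the identification (dy ∧ dz, dz ∧ dx, dx ∧ dy) ↔ (e_x, e_y, e_z), the coefficients are exactly the components of curl F. Compute:
  ∂R/∂y - ∂Q/∂z = (-z) - (0) = -z
  ∂P/∂z - ∂R/∂x = (2*z) - (-z) = 3*z
  ∂Q/∂x - ∂P/∂y = (-4*x + y) - (-2*y) = -4*x + 3*y.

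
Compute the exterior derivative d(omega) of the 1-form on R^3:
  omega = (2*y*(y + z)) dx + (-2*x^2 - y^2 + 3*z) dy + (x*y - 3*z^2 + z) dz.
d(omega) = (-4*x - 4*y - 2*z) dx ∧ dy + (-y) dx ∧ dz + (x - 3) dy ∧ dz

For a 1-form omega = sum_i f_i dx_i, the exterior derivative is
  d(omega) = sum_{i < j} (∂f_j/∂x_i - ∂f_i/∂x_j) dx_i ∧ dx_j.
  coefficient of dx ∧ dy: ∂f_2/∂x - ∂f_1/∂y = ∂(-2*x^2 - y^2 + 3*z)/∂x - ∂(2*y*(y + z))/∂y = -4*x - 4*y - 2*z
  coefficient of dx ∧ dz: ∂f_3/∂x - ∂f_1/∂z = ∂(x*y - 3*z^2 + z)/∂x - ∂(2*y*(y + z))/∂z = -y
  coefficient of dy ∧ dz: ∂f_3/∂y - ∂f_2/∂z = ∂(x*y - 3*z^2 + z)/∂y - ∂(-2*x^2 - y^2 + 3*z)/∂z = x - 3
Assembling: d(omega) = (-4*x - 4*y - 2*z) dx ∧ dy + (-y) dx ∧ dz + (x - 3) dy ∧ dz.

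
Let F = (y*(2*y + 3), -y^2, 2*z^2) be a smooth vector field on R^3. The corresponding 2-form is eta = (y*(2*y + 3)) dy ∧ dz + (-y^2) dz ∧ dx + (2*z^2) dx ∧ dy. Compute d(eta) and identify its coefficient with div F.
d(eta) = (-2*y + 4*z) dx ∧ dy ∧ dz; div F = -2*y + 4*z

For a 2-form in R^3 of the form above, applying d gives a 3-form with coefficient ∂P/∂x + ∂Q/∂y + ∂R/∂z:
  ∂P/∂x = 0
  ∂Q/∂y = -2*y
  ∂R/∂z = 4*z
Sum = -2*y + 4*z, which is exactly div F.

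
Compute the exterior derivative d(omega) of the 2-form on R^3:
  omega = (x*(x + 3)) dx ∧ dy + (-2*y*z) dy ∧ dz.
d(omega) = 0

For a 2-form omega = sum_{i<j} g_{ij} dx_i ∧ dx_j, the exterior derivative is
  d(omega) = sum_{i<j} d(g_{ij}) ∧ dx_i ∧ dx_j = sum_{i<j, k} (∂g_{ij}/∂x_k) dx_k ∧ dx_i ∧ dx_j.
Expand each term, using dx_k ∧ dx_i ∧ dx_j = sgn(permutation) dx_{(a)} ∧ dx_{(b)} ∧ dx_{(c)} with (a < b < c) sorted:

Collecting like 3-forms: d(omega) = 0.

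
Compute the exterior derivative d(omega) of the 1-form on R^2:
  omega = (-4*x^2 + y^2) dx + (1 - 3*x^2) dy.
d(omega) = (-6*x - 2*y) dx ∧ dy

For a 1-form omega = sum_i f_i dx_i, the exterior derivative is
  d(omega) = sum_{i < j} (∂f_j/∂x_i - ∂f_i/∂x_j) dx_i ∧ dx_j.
  coefficient of dx ∧ dy: ∂f_2/∂x - ∂f_1/∂y = ∂(1 - 3*x^2)/∂x - ∂(-4*x^2 + y^2)/∂y = -6*x - 2*y
Assembling: d(omega) = (-6*x - 2*y) dx ∧ dy.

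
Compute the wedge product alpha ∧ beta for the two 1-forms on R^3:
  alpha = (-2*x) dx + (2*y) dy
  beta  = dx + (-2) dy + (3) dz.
alpha ∧ beta = (4*x - 2*y) dx ∧ dy + (-6*x) dx ∧ dz + (6*y) dy ∧ dz

Distribute the wedge, using dx_i ∧ dx_j = -dx_j ∧ dx_i and dx_i ∧ dx_i = 0. For each pair (i, j) with i < j, the coefficient of dx_i ∧ dx_j in alpha ∧ beta is (alpha_i * beta_j - alpha_j * beta_i). Collecting: alpha ∧ beta = (4*x - 2*y) dx ∧ dy + (-6*x) dx ∧ dz + (6*y) dy ∧ dz.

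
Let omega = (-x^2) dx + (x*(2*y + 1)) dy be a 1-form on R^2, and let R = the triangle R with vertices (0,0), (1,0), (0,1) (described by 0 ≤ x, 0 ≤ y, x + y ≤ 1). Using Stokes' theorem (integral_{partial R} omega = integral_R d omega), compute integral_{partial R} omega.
integral_(partial R) omega = 5/6

Stokes: integral_partial_R omega = integral_R d omega with d omega = (∂Q/∂x - ∂P/∂y) dx ∧ dy.
  ∂Q/∂x = 2*y + 1
  ∂P/∂y = 0
  integrand = ∂Q/∂x - ∂P/∂y = 2*y + 1.
Integrating over R: integral_0^1 integral_0^{1-x} (2*y + 1) dy dx = 5/6.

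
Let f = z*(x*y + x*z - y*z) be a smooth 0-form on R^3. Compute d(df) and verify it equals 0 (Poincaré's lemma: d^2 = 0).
d(df) = 0

Step 1: df = sum_i (∂f/∂x_i) dx_i = (z*(y + z)) dx + (z*(x - z)) dy + (x*y + 2*x*z - 2*y*z) dz.
Step 2: Apply d again. Using the 1-form formula, the coefficient of dx ∧ dy in d(df) is ∂^2 f/∂x ∂y - ∂^2 f/∂y ∂x = (z) - (z) = 0 (equality of mixed partials for smooth f).
Similarly for dx ∧ dz and dy ∧ dz — all coefficients vanish. So d(df) = 0.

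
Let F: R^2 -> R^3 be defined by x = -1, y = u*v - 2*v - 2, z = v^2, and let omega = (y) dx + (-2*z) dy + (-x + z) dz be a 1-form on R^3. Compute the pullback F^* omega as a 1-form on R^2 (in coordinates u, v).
F^* omega = (-2*v^3) du + (2*v*(-u*v + v^2 + 2*v + 1)) dv

Using F^*(f dg) = (f ∘ F) d(g ∘ F), substitute each coordinate x_i by F_i(u, v) in f_i, and replace dx_i by d F_i = (∂F_i/∂u) du + (∂F_i/∂v) dv.
  For the x component: f_1(F) = u*v - 2*v - 2; d F_1 = (0) du + (0) dv
  For the y component: f_2(F) = -2*v^2; d F_2 = (v) du + (u - 2) dv
  For the z component: f_3(F) = v^2 + 1; d F_3 = (0) du + (2*v) dv
Combining and collecting du, dv coefficients:
  coeff of du: -2*v^3
  coeff of dv: 2*v*(-u*v + v^2 + 2*v + 1)
F^* omega = (-2*v^3) du + (2*v*(-u*v + v^2 + 2*v + 1)) dv.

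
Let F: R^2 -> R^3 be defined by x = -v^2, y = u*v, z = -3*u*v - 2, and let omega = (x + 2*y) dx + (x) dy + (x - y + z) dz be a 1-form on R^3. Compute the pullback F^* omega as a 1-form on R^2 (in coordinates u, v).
F^* omega = (2*v*(6*u*v + v^2 + 3)) du + (12*u^2*v - 2*u*v^2 + 6*u + 2*v^3) dv

Using F^*(f dg) = (f ∘ F) d(g ∘ F), substitute each coordinate x_i by F_i(u, v) in f_i, and replace dx_i by d F_i = (∂F_i/∂u) du + (∂F_i/∂v) dv.
  For the x component: f_1(F) = v*(2*u - v); d F_1 = (0) du + (-2*v) dv
  For the y component: f_2(F) = -v^2; d F_2 = (v) du + (u) dv
  For the z component: f_3(F) = -4*u*v - v^2 - 2; d F_3 = (-3*v) du + (-3*u) dv
Combining and collecting du, dv coefficients:
  coeff of du: 2*v*(6*u*v + v^2 + 3)
  coeff of dv: 12*u^2*v - 2*u*v^2 + 6*u + 2*v^3
F^* omega = (2*v*(6*u*v + v^2 + 3)) du + (12*u^2*v - 2*u*v^2 + 6*u + 2*v^3) dv.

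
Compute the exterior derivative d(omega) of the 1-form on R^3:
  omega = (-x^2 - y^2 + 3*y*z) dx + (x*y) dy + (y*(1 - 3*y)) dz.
d(omega) = (3*y - 3*z) dx ∧ dy + (-3*y) dx ∧ dz + (1 - 6*y) dy ∧ dz

For a 1-form omega = sum_i f_i dx_i, the exterior derivative is
  d(omega) = sum_{i < j} (∂f_j/∂x_i - ∂f_i/∂x_j) dx_i ∧ dx_j.
  coefficient of dx ∧ dy: ∂f_2/∂x - ∂f_1/∂y = ∂(x*y)/∂x - ∂(-x^2 - y^2 + 3*y*z)/∂y = 3*y - 3*z
  coefficient of dx ∧ dz: ∂f_3/∂x - ∂f_1/∂z = ∂(y*(1 - 3*y))/∂x - ∂(-x^2 - y^2 + 3*y*z)/∂z = -3*y
  coefficient of dy ∧ dz: ∂f_3/∂y - ∂f_2/∂z = ∂(y*(1 - 3*y))/∂y - ∂(x*y)/∂z = 1 - 6*y
Assembling: d(omega) = (3*y - 3*z) dx ∧ dy + (-3*y) dx ∧ dz + (1 - 6*y) dy ∧ dz.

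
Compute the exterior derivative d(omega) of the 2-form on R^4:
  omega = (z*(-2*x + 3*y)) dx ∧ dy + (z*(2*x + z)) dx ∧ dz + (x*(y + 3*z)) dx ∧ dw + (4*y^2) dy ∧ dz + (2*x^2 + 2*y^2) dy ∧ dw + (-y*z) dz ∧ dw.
d(omega) = (-2*x + 3*y) dx ∧ dy ∧ dz + (3*x) dx ∧ dy ∧ dw + (-3*x) dx ∧ dz ∧ dw + (-z) dy ∧ dz ∧ dw

For a 2-form omega = sum_{i<j} g_{ij} dx_i ∧ dx_j, the exterior derivative is
  d(omega) = sum_{i<j} d(g_{ij}) ∧ dx_i ∧ dx_j = sum_{i<j, k} (∂g_{ij}/∂x_k) dx_k ∧ dx_i ∧ dx_j.
Expand each term, using dx_k ∧ dx_i ∧ dx_j = sgn(permutation) dx_{(a)} ∧ dx_{(b)} ∧ dx_{(c)} with (a < b < c) sorted:
  d(z*(-2*x + 3*y)) includes (∂/∂z)(z*(-2*x + 3*y)) dz = (-2*x + 3*y) dz, which multiplied by dx ∧ dy gives (-2*x + 3*y) dx ∧ dy ∧ dz
  d(x*(y + 3*z)) includes (∂/∂y)(x*(y + 3*z)) dy = (x) dy, which multiplied by dx ∧ dw gives (-x) dx ∧ dy ∧ dw
  d(x*(y + 3*z)) includes (∂/∂z)(x*(y + 3*z)) dz = (3*x) dz, which multiplied by dx ∧ dw gives (-3*x) dx ∧ dz ∧ dw
  d(2*x^2 + 2*y^2) includes (∂/∂x)(2*x^2 + 2*y^2) dx = (4*x) dx, which multiplied by dy ∧ dw gives (4*x) dx ∧ dy ∧ dw
  d(-y*z) includes (∂/∂y)(-y*z) dy = (-z) dy, which multiplied by dz ∧ dw gives (-z) dy ∧ dz ∧ dw
Collecting like 3-forms: d(omega) = (-2*x + 3*y) dx ∧ dy ∧ dz + (3*x) dx ∧ dy ∧ dw + (-3*x) dx ∧ dz ∧ dw + (-z) dy ∧ dz ∧ dw.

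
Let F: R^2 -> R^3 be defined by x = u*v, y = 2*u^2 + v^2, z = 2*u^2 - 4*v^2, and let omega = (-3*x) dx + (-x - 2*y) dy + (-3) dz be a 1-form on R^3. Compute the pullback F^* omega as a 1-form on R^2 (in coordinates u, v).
F^* omega = (u*(-16*u^2 - 4*u*v - 11*v^2 - 12)) du + (v*(-11*u^2 - 2*u*v - 4*v^2 + 24)) dv

Using F^*(f dg) = (f ∘ F) d(g ∘ F), substitute each coordinate x_i by F_i(u, v) in f_i, and replace dx_i by d F_i = (∂F_i/∂u) du + (∂F_i/∂v) dv.
  For the x component: f_1(F) = -3*u*v; d F_1 = (v) du + (u) dv
  For the y component: f_2(F) = -4*u^2 - u*v - 2*v^2; d F_2 = (4*u) du + (2*v) dv
  For the z component: f_3(F) = -3; d F_3 = (4*u) du + (-8*v) dv
Combining and collecting du, dv coefficients:
  coeff of du: u*(-16*u^2 - 4*u*v - 11*v^2 - 12)
  coeff of dv: v*(-11*u^2 - 2*u*v - 4*v^2 + 24)
F^* omega = (u*(-16*u^2 - 4*u*v - 11*v^2 - 12)) du + (v*(-11*u^2 - 2*u*v - 4*v^2 + 24)) dv.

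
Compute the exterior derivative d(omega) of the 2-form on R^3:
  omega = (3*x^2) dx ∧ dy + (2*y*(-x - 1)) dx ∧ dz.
d(omega) = (2*x + 2) dx ∧ dy ∧ dz

For a 2-form omega = sum_{i<j} g_{ij} dx_i ∧ dx_j, the exterior derivative is
  d(omega) = sum_{i<j} d(g_{ij}) ∧ dx_i ∧ dx_j = sum_{i<j, k} (∂g_{ij}/∂x_k) dx_k ∧ dx_i ∧ dx_j.
Expand each term, using dx_k ∧ dx_i ∧ dx_j = sgn(permutation) dx_{(a)} ∧ dx_{(b)} ∧ dx_{(c)} with (a < b < c) sorted:
  d(2*y*(-x - 1)) includes (∂/∂y)(2*y*(-x - 1)) dy = (-2*x - 2) dy, which multiplied by dx ∧ dz gives (2*x + 2) dx ∧ dy ∧ dz
Collecting like 3-forms: d(omega) = (2*x + 2) dx ∧ dy ∧ dz.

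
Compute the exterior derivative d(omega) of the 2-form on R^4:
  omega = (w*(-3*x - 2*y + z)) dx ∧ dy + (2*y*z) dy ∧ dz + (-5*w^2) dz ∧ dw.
d(omega) = (w) dx ∧ dy ∧ dz + (-3*x - 2*y + z) dx ∧ dy ∧ dw

For a 2-form omega = sum_{i<j} g_{ij} dx_i ∧ dx_j, the exterior derivative is
  d(omega) = sum_{i<j} d(g_{ij}) ∧ dx_i ∧ dx_j = sum_{i<j, k} (∂g_{ij}/∂x_k) dx_k ∧ dx_i ∧ dx_j.
Expand each term, using dx_k ∧ dx_i ∧ dx_j = sgn(permutation) dx_{(a)} ∧ dx_{(b)} ∧ dx_{(c)} with (a < b < c) sorted:
  d(w*(-3*x - 2*y + z)) includes (∂/∂z)(w*(-3*x - 2*y + z)) dz = (w) dz, which multiplied by dx ∧ dy gives (w) dx ∧ dy ∧ dz
  d(w*(-3*x - 2*y + z)) includes (∂/∂w)(w*(-3*x - 2*y + z)) dw = (-3*x - 2*y + z) dw, which multiplied by dx ∧ dy gives (-3*x - 2*y + z) dx ∧ dy ∧ dw
Collecting like 3-forms: d(omega) = (w) dx ∧ dy ∧ dz + (-3*x - 2*y + z) dx ∧ dy ∧ dw.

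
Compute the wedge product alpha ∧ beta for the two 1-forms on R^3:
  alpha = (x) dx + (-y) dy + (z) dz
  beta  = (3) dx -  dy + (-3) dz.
alpha ∧ beta = (-x + 3*y) dx ∧ dy + (-3*x - 3*z) dx ∧ dz + (3*y + z) dy ∧ dz

Distribute the wedge, using dx_i ∧ dx_j = -dx_j ∧ dx_i and dx_i ∧ dx_i = 0. For each pair (i, j) with i < j, the coefficient of dx_i ∧ dx_j in alpha ∧ beta is (alpha_i * beta_j - alpha_j * beta_i). Collecting: alpha ∧ beta = (-x + 3*y) dx ∧ dy + (-3*x - 3*z) dx ∧ dz + (3*y + z) dy ∧ dz.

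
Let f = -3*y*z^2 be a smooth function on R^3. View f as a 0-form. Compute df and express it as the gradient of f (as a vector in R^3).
df = (0) dx + (-3*z^2) dy + (-6*y*z) dz; grad f = (0, -3*z^2, -6*y*z)

For a 0-form f, d f = (∂f/∂x) dx + (∂f/∂y) dy + (∂f/∂z) dz. The components of the vector representation are exactly the entries of grad f in Cartesian coordinates:
  ∂f/∂x = 0
  ∂f/∂y = -3*z^2
  ∂f/∂z = -6*y*z.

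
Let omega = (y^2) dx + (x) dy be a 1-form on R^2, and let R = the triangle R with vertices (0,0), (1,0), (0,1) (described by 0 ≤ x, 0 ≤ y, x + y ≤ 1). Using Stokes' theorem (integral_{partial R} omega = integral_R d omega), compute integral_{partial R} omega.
integral_(partial R) omega = 1/6

Stokes: integral_partial_R omega = integral_R d omega with d omega = (∂Q/∂x - ∂P/∂y) dx ∧ dy.
  ∂Q/∂x = 1
  ∂P/∂y = 2*y
  integrand = ∂Q/∂x - ∂P/∂y = 1 - 2*y.
Integrating over R: integral_0^1 integral_0^{1-x} (1 - 2*y) dy dx = 1/6.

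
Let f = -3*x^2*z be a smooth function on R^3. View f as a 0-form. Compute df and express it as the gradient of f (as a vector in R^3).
df = (-6*x*z) dx + (0) dy + (-3*x^2) dz; grad f = (-6*x*z, 0, -3*x^2)

For a 0-form f, d f = (∂f/∂x) dx + (∂f/∂y) dy + (∂f/∂z) dz. The components of the vector representation are exactly the entries of grad f in Cartesian coordinates:
  ∂f/∂x = -6*x*z
  ∂f/∂y = 0
  ∂f/∂z = -3*x^2.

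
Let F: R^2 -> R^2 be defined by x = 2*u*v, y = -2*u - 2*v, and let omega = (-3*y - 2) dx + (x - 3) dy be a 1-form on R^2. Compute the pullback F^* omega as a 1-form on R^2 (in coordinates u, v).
F^* omega = (8*u*v + 12*v^2 - 4*v + 6) du + (12*u^2 + 8*u*v - 4*u + 6) dv

Using F^*(f dg) = (f ∘ F) d(g ∘ F), substitute each coordinate x_i by F_i(u, v) in f_i, and replace dx_i by d F_i = (∂F_i/∂u) du + (∂F_i/∂v) dv.
  For the x component: f_1(F) = 6*u + 6*v - 2; d F_1 = (2*v) du + (2*u) dv
  For the y component: f_2(F) = 2*u*v - 3; d F_2 = (-2) du + (-2) dv
Combining and collecting du, dv coefficients:
  coeff of du: 8*u*v + 12*v^2 - 4*v + 6
  coeff of dv: 12*u^2 + 8*u*v - 4*u + 6
F^* omega = (8*u*v + 12*v^2 - 4*v + 6) du + (12*u^2 + 8*u*v - 4*u + 6) dv.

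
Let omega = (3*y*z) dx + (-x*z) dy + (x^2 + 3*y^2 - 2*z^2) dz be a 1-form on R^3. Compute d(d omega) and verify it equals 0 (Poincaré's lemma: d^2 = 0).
d(d omega) = 0

Step 1: d omega = sum_{i<j} (∂f_j/∂x_i - ∂f_i/∂x_j) dx_i ∧ dx_j:
  coeff of dx ∧ dy: -4*z
  coeff of dx ∧ dz: 2*x - 3*y
  coeff of dy ∧ dz: x + 6*y
Step 2: Apply d again to each 2-form coefficient. The only possible 3-form in R^3 is dx ∧ dy ∧ dz, with coefficient
  ∂(coeff of dy∧dz)/∂x - ∂(coeff of dx∧dz)/∂y + ∂(coeff of dx∧dy)/∂z
  = ∂/∂x (x + 6*y) - ∂/∂y (2*x - 3*y) + ∂/∂z (-4*z).
Each of these terms simplifies to sums of mixed partials that cancel in pairs. The result is 0 (by equality of mixed partials for smooth functions — Schwarz / Clairaut).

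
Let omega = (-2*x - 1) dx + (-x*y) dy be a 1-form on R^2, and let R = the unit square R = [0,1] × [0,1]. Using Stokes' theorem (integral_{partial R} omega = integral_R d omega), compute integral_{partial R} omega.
integral_(partial R) omega = -1/2

Stokes: integral_partial_R omega = integral_R d omega with d omega = (∂Q/∂x - ∂P/∂y) dx ∧ dy.
  ∂Q/∂x = -y
  ∂P/∂y = 0
  integrand = ∂Q/∂x - ∂P/∂y = -y.
Integrating over R: integral_0^1 integral_0^1 (-y) dx dy = -1/2.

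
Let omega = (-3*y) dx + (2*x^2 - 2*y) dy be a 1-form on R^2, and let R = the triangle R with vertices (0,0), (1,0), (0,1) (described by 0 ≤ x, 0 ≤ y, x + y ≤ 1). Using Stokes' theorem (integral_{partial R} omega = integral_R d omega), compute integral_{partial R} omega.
integral_(partial R) omega = 13/6

Stokes: integral_partial_R omega = integral_R d omega with d omega = (∂Q/∂x - ∂P/∂y) dx ∧ dy.
  ∂Q/∂x = 4*x
  ∂P/∂y = -3
  integrand = ∂Q/∂x - ∂P/∂y = 4*x + 3.
Integrating over R: integral_0^1 integral_0^{1-x} (4*x + 3) dy dx = 13/6.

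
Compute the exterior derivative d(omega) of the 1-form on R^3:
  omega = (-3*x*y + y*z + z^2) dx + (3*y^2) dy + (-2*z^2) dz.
d(omega) = (3*x - z) dx ∧ dy + (-y - 2*z) dx ∧ dz

For a 1-form omega = sum_i f_i dx_i, the exterior derivative is
  d(omega) = sum_{i < j} (∂f_j/∂x_i - ∂f_i/∂x_j) dx_i ∧ dx_j.
  coefficient of dx ∧ dy: ∂f_2/∂x - ∂f_1/∂y = ∂(3*y^2)/∂x - ∂(-3*x*y + y*z + z^2)/∂y = 3*x - z
  coefficient of dx ∧ dz: ∂f_3/∂x - ∂f_1/∂z = ∂(-2*z^2)/∂x - ∂(-3*x*y + y*z + z^2)/∂z = -y - 2*z
Assembling: d(omega) = (3*x - z) dx ∧ dy + (-y - 2*z) dx ∧ dz.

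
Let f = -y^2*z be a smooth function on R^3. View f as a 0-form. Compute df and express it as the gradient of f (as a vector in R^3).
df = (0) dx + (-2*y*z) dy + (-y^2) dz; grad f = (0, -2*y*z, -y^2)

For a 0-form f, d f = (∂f/∂x) dx + (∂f/∂y) dy + (∂f/∂z) dz. The components of the vector representation are exactly the entries of grad f in Cartesian coordinates:
  ∂f/∂x = 0
  ∂f/∂y = -2*y*z
  ∂f/∂z = -y^2.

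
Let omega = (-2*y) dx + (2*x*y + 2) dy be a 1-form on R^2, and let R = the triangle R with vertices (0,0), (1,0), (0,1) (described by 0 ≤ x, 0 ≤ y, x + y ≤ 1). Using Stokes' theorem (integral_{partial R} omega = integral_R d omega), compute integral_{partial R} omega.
integral_(partial R) omega = 4/3

Stokes: integral_partial_R omega = integral_R d omega with d omega = (∂Q/∂x - ∂P/∂y) dx ∧ dy.
  ∂Q/∂x = 2*y
  ∂P/∂y = -2
  integrand = ∂Q/∂x - ∂P/∂y = 2*y + 2.
Integrating over R: integral_0^1 integral_0^{1-x} (2*y + 2) dy dx = 4/3.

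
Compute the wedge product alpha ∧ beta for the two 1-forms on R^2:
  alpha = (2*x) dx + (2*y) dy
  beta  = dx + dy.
alpha ∧ beta = (2*x - 2*y) dx ∧ dy

Distribute the wedge, using dx_i ∧ dx_j = -dx_j ∧ dx_i and dx_i ∧ dx_i = 0. For each pair (i, j) with i < j, the coefficient of dx_i ∧ dx_j in alpha ∧ beta is (alpha_i * beta_j - alpha_j * beta_i). Collecting: alpha ∧ beta = (2*x - 2*y) dx ∧ dy.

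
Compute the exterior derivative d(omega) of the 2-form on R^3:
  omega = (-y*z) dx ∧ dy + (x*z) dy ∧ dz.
d(omega) = (-y + z) dx ∧ dy ∧ dz

For a 2-form omega = sum_{i<j} g_{ij} dx_i ∧ dx_j, the exterior derivative is
  d(omega) = sum_{i<j} d(g_{ij}) ∧ dx_i ∧ dx_j = sum_{i<j, k} (∂g_{ij}/∂x_k) dx_k ∧ dx_i ∧ dx_j.
Expand each term, using dx_k ∧ dx_i ∧ dx_j = sgn(permutation) dx_{(a)} ∧ dx_{(b)} ∧ dx_{(c)} with (a < b < c) sorted:
  d(-y*z) includes (∂/∂z)(-y*z) dz = (-y) dz, which multiplied by dx ∧ dy gives (-y) dx ∧ dy ∧ dz
  d(x*z) includes (∂/∂x)(x*z) dx = (z) dx, which multiplied by dy ∧ dz gives (z) dx ∧ dy ∧ dz
Collecting like 3-forms: d(omega) = (-y + z) dx ∧ dy ∧ dz.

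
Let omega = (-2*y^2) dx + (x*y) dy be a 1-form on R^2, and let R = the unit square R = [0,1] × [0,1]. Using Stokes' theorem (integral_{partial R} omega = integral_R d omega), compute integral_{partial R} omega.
integral_(partial R) omega = 5/2

Stokes: integral_partial_R omega = integral_R d omega with d omega = (∂Q/∂x - ∂P/∂y) dx ∧ dy.
  ∂Q/∂x = y
  ∂P/∂y = -4*y
  integrand = ∂Q/∂x - ∂P/∂y = 5*y.
Integrating over R: integral_0^1 integral_0^1 (5*y) dx dy = 5/2.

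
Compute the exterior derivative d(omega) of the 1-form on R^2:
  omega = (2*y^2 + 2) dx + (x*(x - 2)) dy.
d(omega) = (2*x - 4*y - 2) dx ∧ dy

For a 1-form omega = sum_i f_i dx_i, the exterior derivative is
  d(omega) = sum_{i < j} (∂f_j/∂x_i - ∂f_i/∂x_j) dx_i ∧ dx_j.
  coefficient of dx ∧ dy: ∂f_2/∂x - ∂f_1/∂y = ∂(x*(x - 2))/∂x - ∂(2*y^2 + 2)/∂y = 2*x - 4*y - 2
Assembling: d(omega) = (2*x - 4*y - 2) dx ∧ dy.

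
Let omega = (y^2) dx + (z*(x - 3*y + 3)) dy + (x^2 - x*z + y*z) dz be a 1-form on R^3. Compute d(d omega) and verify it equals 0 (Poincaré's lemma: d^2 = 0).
d(d omega) = 0

Step 1: d omega = sum_{i<j} (∂f_j/∂x_i - ∂f_i/∂x_j) dx_i ∧ dx_j:
  coeff of dx ∧ dy: -2*y + z
  coeff of dx ∧ dz: 2*x - z
  coeff of dy ∧ dz: -x + 3*y + z - 3
Step 2: Apply d again to each 2-form coefficient. The only possible 3-form in R^3 is dx ∧ dy ∧ dz, with coefficient
  ∂(coeff of dy∧dz)/∂x - ∂(coeff of dx∧dz)/∂y + ∂(coeff of dx∧dy)/∂z
  = ∂/∂x (-x + 3*y + z - 3) - ∂/∂y (2*x - z) + ∂/∂z (-2*y + z).
Each of these terms simplifies to sums of mixed partials that cancel in pairs. The result is 0 (by equality of mixed partials for smooth functions — Schwarz / Clairaut).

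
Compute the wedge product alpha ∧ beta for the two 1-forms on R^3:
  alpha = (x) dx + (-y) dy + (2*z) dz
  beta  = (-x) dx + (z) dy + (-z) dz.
alpha ∧ beta = (x*(-y + z)) dx ∧ dy + (x*z) dx ∧ dz + (z*(y - 2*z)) dy ∧ dz

Distribute the wedge, using dx_i ∧ dx_j = -dx_j ∧ dx_i and dx_i ∧ dx_i = 0. For each pair (i, j) with i < j, the coefficient of dx_i ∧ dx_j in alpha ∧ beta is (alpha_i * beta_j - alpha_j * beta_i). Collecting: alpha ∧ beta = (x*(-y + z)) dx ∧ dy + (x*z) dx ∧ dz + (z*(y - 2*z)) dy ∧ dz.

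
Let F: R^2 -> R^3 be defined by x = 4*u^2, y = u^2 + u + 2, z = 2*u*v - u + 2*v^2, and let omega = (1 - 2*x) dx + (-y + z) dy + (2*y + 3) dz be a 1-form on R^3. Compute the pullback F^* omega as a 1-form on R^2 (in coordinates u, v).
F^* omega = (-66*u^3 + 8*u^2*v - 7*u^2 + 4*u*v^2 + 6*u*v + 2*v^2 + 14*v - 9) du + (4*u^3 + 8*u^2*v + 4*u^2 + 8*u*v + 14*u + 28*v) dv

Using F^*(f dg) = (f ∘ F) d(g ∘ F), substitute each coordinate x_i by F_i(u, v) in f_i, and replace dx_i by d F_i = (∂F_i/∂u) du + (∂F_i/∂v) dv.
  For the x component: f_1(F) = 1 - 8*u^2; d F_1 = (8*u) du + (0) dv
  For the y component: f_2(F) = -u^2 + 2*u*v - 2*u + 2*v^2 - 2; d F_2 = (2*u + 1) du + (0) dv
  For the z component: f_3(F) = 2*u^2 + 2*u + 7; d F_3 = (2*v - 1) du + (2*u + 4*v) dv
Combining and collecting du, dv coefficients:
  coeff of du: -66*u^3 + 8*u^2*v - 7*u^2 + 4*u*v^2 + 6*u*v + 2*v^2 + 14*v - 9
  coeff of dv: 4*u^3 + 8*u^2*v + 4*u^2 + 8*u*v + 14*u + 28*v
F^* omega = (-66*u^3 + 8*u^2*v - 7*u^2 + 4*u*v^2 + 6*u*v + 2*v^2 + 14*v - 9) du + (4*u^3 + 8*u^2*v + 4*u^2 + 8*u*v + 14*u + 28*v) dv.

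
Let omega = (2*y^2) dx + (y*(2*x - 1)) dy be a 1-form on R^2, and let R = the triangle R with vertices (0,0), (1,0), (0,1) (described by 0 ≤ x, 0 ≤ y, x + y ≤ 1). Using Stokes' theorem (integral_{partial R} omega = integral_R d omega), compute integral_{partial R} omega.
integral_(partial R) omega = -1/3

Stokes: integral_partial_R omega = integral_R d omega with d omega = (∂Q/∂x - ∂P/∂y) dx ∧ dy.
  ∂Q/∂x = 2*y
  ∂P/∂y = 4*y
  integrand = ∂Q/∂x - ∂P/∂y = -2*y.
Integrating over R: integral_0^1 integral_0^{1-x} (-2*y) dy dx = -1/3.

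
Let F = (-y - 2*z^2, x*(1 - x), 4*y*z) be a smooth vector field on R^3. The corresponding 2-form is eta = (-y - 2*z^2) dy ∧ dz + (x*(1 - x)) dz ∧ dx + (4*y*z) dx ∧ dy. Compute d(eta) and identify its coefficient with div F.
d(eta) = (4*y) dx ∧ dy ∧ dz; div F = 4*y

For a 2-form in R^3 of the form above, applying d gives a 3-form with coefficient ∂P/∂x + ∂Q/∂y + ∂R/∂z:
  ∂P/∂x = 0
  ∂Q/∂y = 0
  ∂R/∂z = 4*y
Sum = 4*y, which is exactly div F.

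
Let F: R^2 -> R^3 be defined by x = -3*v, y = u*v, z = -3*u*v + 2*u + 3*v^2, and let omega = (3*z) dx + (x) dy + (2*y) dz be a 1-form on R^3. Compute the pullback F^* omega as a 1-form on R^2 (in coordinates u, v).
F^* omega = (v*(-6*u*v + 4*u - 3*v)) du + (-6*u^2*v + 12*u*v^2 + 24*u*v - 18*u - 27*v^2) dv

Using F^*(f dg) = (f ∘ F) d(g ∘ F), substitute each coordinate x_i by F_i(u, v) in f_i, and replace dx_i by d F_i = (∂F_i/∂u) du + (∂F_i/∂v) dv.
  For the x component: f_1(F) = -9*u*v + 6*u + 9*v^2; d F_1 = (0) du + (-3) dv
  For the y component: f_2(F) = -3*v; d F_2 = (v) du + (u) dv
  For the z component: f_3(F) = 2*u*v; d F_3 = (2 - 3*v) du + (-3*u + 6*v) dv
Combining and collecting du, dv coefficients:
  coeff of du: v*(-6*u*v + 4*u - 3*v)
  coeff of dv: -6*u^2*v + 12*u*v^2 + 24*u*v - 18*u - 27*v^2
F^* omega = (v*(-6*u*v + 4*u - 3*v)) du + (-6*u^2*v + 12*u*v^2 + 24*u*v - 18*u - 27*v^2) dv.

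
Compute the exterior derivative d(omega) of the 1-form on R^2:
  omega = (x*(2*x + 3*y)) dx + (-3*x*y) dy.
d(omega) = (-3*x - 3*y) dx ∧ dy

For a 1-form omega = sum_i f_i dx_i, the exterior derivative is
  d(omega) = sum_{i < j} (∂f_j/∂x_i - ∂f_i/∂x_j) dx_i ∧ dx_j.
  coefficient of dx ∧ dy: ∂f_2/∂x - ∂f_1/∂y = ∂(-3*x*y)/∂x - ∂(x*(2*x + 3*y))/∂y = -3*x - 3*y
Assembling: d(omega) = (-3*x - 3*y) dx ∧ dy.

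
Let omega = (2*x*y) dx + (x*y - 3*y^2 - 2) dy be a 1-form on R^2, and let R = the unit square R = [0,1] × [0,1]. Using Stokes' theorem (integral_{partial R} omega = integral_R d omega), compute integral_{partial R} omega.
integral_(partial R) omega = -1/2

Stokes: integral_partial_R omega = integral_R d omega with d omega = (∂Q/∂x - ∂P/∂y) dx ∧ dy.
  ∂Q/∂x = y
  ∂P/∂y = 2*x
  integrand = ∂Q/∂x - ∂P/∂y = -2*x + y.
Integrating over R: integral_0^1 integral_0^1 (-2*x + y) dx dy = -1/2.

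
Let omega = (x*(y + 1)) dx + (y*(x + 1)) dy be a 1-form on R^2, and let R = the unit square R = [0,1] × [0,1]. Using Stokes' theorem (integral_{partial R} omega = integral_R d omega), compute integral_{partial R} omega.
integral_(partial R) omega = 0

Stokes: integral_partial_R omega = integral_R d omega with d omega = (∂Q/∂x - ∂P/∂y) dx ∧ dy.
  ∂Q/∂x = y
  ∂P/∂y = x
  integrand = ∂Q/∂x - ∂P/∂y = -x + y.
Integrating over R: integral_0^1 integral_0^1 (-x + y) dx dy = 0.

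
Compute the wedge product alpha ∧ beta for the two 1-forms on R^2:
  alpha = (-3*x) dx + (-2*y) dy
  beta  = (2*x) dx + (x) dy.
alpha ∧ beta = (x*(-3*x + 4*y)) dx ∧ dy

Distribute the wedge, using dx_i ∧ dx_j = -dx_j ∧ dx_i and dx_i ∧ dx_i = 0. For each pair (i, j) with i < j, the coefficient of dx_i ∧ dx_j in alpha ∧ beta is (alpha_i * beta_j - alpha_j * beta_i). Collecting: alpha ∧ beta = (x*(-3*x + 4*y)) dx ∧ dy.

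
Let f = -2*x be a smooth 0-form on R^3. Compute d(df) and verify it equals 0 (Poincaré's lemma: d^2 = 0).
d(df) = 0

Step 1: df = sum_i (∂f/∂x_i) dx_i = (-2) dx + (0) dy + (0) dz.
Step 2: Apply d again. Using the 1-form formula, the coefficient of dx ∧ dy in d(df) is ∂^2 f/∂x ∂y - ∂^2 f/∂y ∂x = (0) - (0) = 0 (equality of mixed partials for smooth f).
Similarly for dx ∧ dz and dy ∧ dz — all coefficients vanish. So d(df) = 0.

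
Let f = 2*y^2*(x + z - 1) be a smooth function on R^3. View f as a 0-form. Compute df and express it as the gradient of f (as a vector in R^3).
df = (2*y^2) dx + (4*y*(x + z - 1)) dy + (2*y^2) dz; grad f = (2*y^2, 4*y*(x + z - 1), 2*y^2)

For a 0-form f, d f = (∂f/∂x) dx + (∂f/∂y) dy + (∂f/∂z) dz. The components of the vector representation are exactly the entries of grad f in Cartesian coordinates:
  ∂f/∂x = 2*y^2
  ∂f/∂y = 4*y*(x + z - 1)
  ∂f/∂z = 2*y^2.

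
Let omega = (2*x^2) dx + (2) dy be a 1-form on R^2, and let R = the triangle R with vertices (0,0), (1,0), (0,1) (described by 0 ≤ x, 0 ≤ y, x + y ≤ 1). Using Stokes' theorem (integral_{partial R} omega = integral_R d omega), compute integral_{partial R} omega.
integral_(partial R) omega = 0

Stokes: integral_partial_R omega = integral_R d omega with d omega = (∂Q/∂x - ∂P/∂y) dx ∧ dy.
  ∂Q/∂x = 0
  ∂P/∂y = 0
  integrand = ∂Q/∂x - ∂P/∂y = 0.
Integrating over R: integral_0^1 integral_0^{1-x} (0) dy dx = 0.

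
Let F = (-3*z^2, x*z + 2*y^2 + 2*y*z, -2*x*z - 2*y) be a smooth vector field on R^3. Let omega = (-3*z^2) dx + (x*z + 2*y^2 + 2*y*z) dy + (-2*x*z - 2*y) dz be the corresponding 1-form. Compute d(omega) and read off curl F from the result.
d(omega) = (-x - 2*y - 2) dy ∧ dz + (-4*z) dz ∧ dx + (z) dx ∧ dy; curl F = (-x - 2*y - 2, -4*z, z)

d omega = sum_{i<j} (∂f_j/∂x_i - ∂f_i/∂x_j) dx_i ∧ dx_j. Under the identification (dy ∧ dz, dz ∧ dx, dx ∧ dy) ↔ (e_x, e_y, e_z), the coefficients are exactly the components of curl F. Compute:
  ∂R/∂y - ∂Q/∂z = (-2) - (x + 2*y) = -x - 2*y - 2
  ∂P/∂z - ∂R/∂x = (-6*z) - (-2*z) = -4*z
  ∂Q/∂x - ∂P/∂y = (z) - (0) = z.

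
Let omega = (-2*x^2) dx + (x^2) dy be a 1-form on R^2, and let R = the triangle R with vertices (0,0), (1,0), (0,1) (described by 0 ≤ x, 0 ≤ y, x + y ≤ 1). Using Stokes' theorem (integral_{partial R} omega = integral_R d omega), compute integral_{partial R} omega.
integral_(partial R) omega = 1/3

Stokes: integral_partial_R omega = integral_R d omega with d omega = (∂Q/∂x - ∂P/∂y) dx ∧ dy.
  ∂Q/∂x = 2*x
  ∂P/∂y = 0
  integrand = ∂Q/∂x - ∂P/∂y = 2*x.
Integrating over R: integral_0^1 integral_0^{1-x} (2*x) dy dx = 1/3.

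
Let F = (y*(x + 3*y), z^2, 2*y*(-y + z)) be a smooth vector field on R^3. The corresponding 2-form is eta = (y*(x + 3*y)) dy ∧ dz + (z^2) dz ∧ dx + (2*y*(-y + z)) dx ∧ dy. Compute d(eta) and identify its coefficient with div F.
d(eta) = (3*y) dx ∧ dy ∧ dz; div F = 3*y

For a 2-form in R^3 of the form above, applying d gives a 3-form with coefficient ∂P/∂x + ∂Q/∂y + ∂R/∂z:
  ∂P/∂x = y
  ∂Q/∂y = 0
  ∂R/∂z = 2*y
Sum = 3*y, which is exactly div F.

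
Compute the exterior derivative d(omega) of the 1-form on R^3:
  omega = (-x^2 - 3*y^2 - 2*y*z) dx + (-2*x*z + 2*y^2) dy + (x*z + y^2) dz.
d(omega) = (6*y) dx ∧ dy + (2*y + z) dx ∧ dz + (2*x + 2*y) dy ∧ dz

For a 1-form omega = sum_i f_i dx_i, the exterior derivative is
  d(omega) = sum_{i < j} (∂f_j/∂x_i - ∂f_i/∂x_j) dx_i ∧ dx_j.
  coefficient of dx ∧ dy: ∂f_2/∂x - ∂f_1/∂y = ∂(-2*x*z + 2*y^2)/∂x - ∂(-x^2 - 3*y^2 - 2*y*z)/∂y = 6*y
  coefficient of dx ∧ dz: ∂f_3/∂x - ∂f_1/∂z = ∂(x*z + y^2)/∂x - ∂(-x^2 - 3*y^2 - 2*y*z)/∂z = 2*y + z
  coefficient of dy ∧ dz: ∂f_3/∂y - ∂f_2/∂z = ∂(x*z + y^2)/∂y - ∂(-2*x*z + 2*y^2)/∂z = 2*x + 2*y
Assembling: d(omega) = (6*y) dx ∧ dy + (2*y + z) dx ∧ dz + (2*x + 2*y) dy ∧ dz.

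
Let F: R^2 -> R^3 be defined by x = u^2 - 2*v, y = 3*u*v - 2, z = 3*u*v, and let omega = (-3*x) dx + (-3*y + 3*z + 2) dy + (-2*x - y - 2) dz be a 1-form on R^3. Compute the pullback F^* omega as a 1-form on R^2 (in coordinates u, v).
F^* omega = (-6*u^3 - 6*u^2*v - 9*u*v^2 + 12*u*v + 12*v^2 + 24*v) du + (-6*u^3 - 9*u^2*v + 6*u^2 + 12*u*v + 24*u - 12*v) dv

Using F^*(f dg) = (f ∘ F) d(g ∘ F), substitute each coordinate x_i by F_i(u, v) in f_i, and replace dx_i by d F_i = (∂F_i/∂u) du + (∂F_i/∂v) dv.
  For the x component: f_1(F) = -3*u^2 + 6*v; d F_1 = (2*u) du + (-2) dv
  For the y component: f_2(F) = 8; d F_2 = (3*v) du + (3*u) dv
  For the z component: f_3(F) = -2*u^2 - 3*u*v + 4*v; d F_3 = (3*v) du + (3*u) dv
Combining and collecting du, dv coefficients:
  coeff of du: -6*u^3 - 6*u^2*v - 9*u*v^2 + 12*u*v + 12*v^2 + 24*v
  coeff of dv: -6*u^3 - 9*u^2*v + 6*u^2 + 12*u*v + 24*u - 12*v
F^* omega = (-6*u^3 - 6*u^2*v - 9*u*v^2 + 12*u*v + 12*v^2 + 24*v) du + (-6*u^3 - 9*u^2*v + 6*u^2 + 12*u*v + 24*u - 12*v) dv.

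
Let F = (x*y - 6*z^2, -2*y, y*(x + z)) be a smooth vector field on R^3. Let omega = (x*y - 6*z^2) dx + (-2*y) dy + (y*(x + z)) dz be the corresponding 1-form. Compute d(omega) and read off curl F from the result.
d(omega) = (x + z) dy ∧ dz + (-y - 12*z) dz ∧ dx + (-x) dx ∧ dy; curl F = (x + z, -y - 12*z, -x)

d omega = sum_{i<j} (∂f_j/∂x_i - ∂f_i/∂x_j) dx_i ∧ dx_j. Under the identification (dy ∧ dz, dz ∧ dx, dx ∧ dy) ↔ (e_x, e_y, e_z), the coefficients are exactly the components of curl F. Compute:
  ∂R/∂y - ∂Q/∂z = (x + z) - (0) = x + z
  ∂P/∂z - ∂R/∂x = (-12*z) - (y) = -y - 12*z
  ∂Q/∂x - ∂P/∂y = (0) - (x) = -x.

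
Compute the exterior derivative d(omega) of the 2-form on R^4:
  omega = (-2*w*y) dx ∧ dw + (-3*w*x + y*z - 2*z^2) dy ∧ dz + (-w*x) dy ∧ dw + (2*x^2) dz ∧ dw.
d(omega) = (w) dx ∧ dy ∧ dw + (-3*w) dx ∧ dy ∧ dz + (-3*x) dy ∧ dz ∧ dw + (4*x) dx ∧ dz ∧ dw

For a 2-form omega = sum_{i<j} g_{ij} dx_i ∧ dx_j, the exterior derivative is
  d(omega) = sum_{i<j} d(g_{ij}) ∧ dx_i ∧ dx_j = sum_{i<j, k} (∂g_{ij}/∂x_k) dx_k ∧ dx_i ∧ dx_j.
Expand each term, using dx_k ∧ dx_i ∧ dx_j = sgn(permutation) dx_{(a)} ∧ dx_{(b)} ∧ dx_{(c)} with (a < b < c) sorted:
  d(-2*w*y) includes (∂/∂y)(-2*w*y) dy = (-2*w) dy, which multiplied by dx ∧ dw gives (2*w) dx ∧ dy ∧ dw
  d(-3*w*x + y*z - 2*z^2) includes (∂/∂x)(-3*w*x + y*z - 2*z^2) dx = (-3*w) dx, which multiplied by dy ∧ dz gives (-3*w) dx ∧ dy ∧ dz
  d(-3*w*x + y*z - 2*z^2) includes (∂/∂w)(-3*w*x + y*z - 2*z^2) dw = (-3*x) dw, which multiplied by dy ∧ dz gives (-3*x) dy ∧ dz ∧ dw
  d(-w*x) includes (∂/∂x)(-w*x) dx = (-w) dx, which multiplied by dy ∧ dw gives (-w) dx ∧ dy ∧ dw
  d(2*x^2) includes (∂/∂x)(2*x^2) dx = (4*x) dx, which multiplied by dz ∧ dw gives (4*x) dx ∧ dz ∧ dw
Collecting like 3-forms: d(omega) = (w) dx ∧ dy ∧ dw + (-3*w) dx ∧ dy ∧ dz + (-3*x) dy ∧ dz ∧ dw + (4*x) dx ∧ dz ∧ dw.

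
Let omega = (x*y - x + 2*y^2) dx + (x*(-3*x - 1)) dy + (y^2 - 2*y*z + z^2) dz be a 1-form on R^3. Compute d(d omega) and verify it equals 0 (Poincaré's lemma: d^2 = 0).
d(d omega) = 0

Step 1: d omega = sum_{i<j} (∂f_j/∂x_i - ∂f_i/∂x_j) dx_i ∧ dx_j:
  coeff of dx ∧ dy: -7*x - 4*y - 1
  coeff of dx ∧ dz: 0
  coeff of dy ∧ dz: 2*y - 2*z
Step 2: Apply d again to each 2-form coefficient. The only possible 3-form in R^3 is dx ∧ dy ∧ dz, with coefficient
  ∂(coeff of dy∧dz)/∂x - ∂(coeff of dx∧dz)/∂y + ∂(coeff of dx∧dy)/∂z
  = ∂/∂x (2*y - 2*z) - ∂/∂y (0) + ∂/∂z (-7*x - 4*y - 1).
Each of these terms simplifies to sums of mixed partials that cancel in pairs. The result is 0 (by equality of mixed partials for smooth functions — Schwarz / Clairaut).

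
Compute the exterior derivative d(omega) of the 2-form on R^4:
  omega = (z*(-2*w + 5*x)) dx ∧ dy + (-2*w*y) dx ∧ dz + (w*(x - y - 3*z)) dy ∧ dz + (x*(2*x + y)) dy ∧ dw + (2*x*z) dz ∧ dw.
d(omega) = (w + 5*x) dx ∧ dy ∧ dz + (4*x + y - 2*z) dx ∧ dy ∧ dw + (-2*y + 2*z) dx ∧ dz ∧ dw + (x - y - 3*z) dy ∧ dz ∧ dw

For a 2-form omega = sum_{i<j} g_{ij} dx_i ∧ dx_j, the exterior derivative is
  d(omega) = sum_{i<j} d(g_{ij}) ∧ dx_i ∧ dx_j = sum_{i<j, k} (∂g_{ij}/∂x_k) dx_k ∧ dx_i ∧ dx_j.
Expand each term, using dx_k ∧ dx_i ∧ dx_j = sgn(permutation) dx_{(a)} ∧ dx_{(b)} ∧ dx_{(c)} with (a < b < c) sorted:
  d(z*(-2*w + 5*x)) includes (∂/∂z)(z*(-2*w + 5*x)) dz = (-2*w + 5*x) dz, which multiplied by dx ∧ dy gives (-2*w + 5*x) dx ∧ dy ∧ dz
  d(z*(-2*w + 5*x)) includes (∂/∂w)(z*(-2*w + 5*x)) dw = (-2*z) dw, which multiplied by dx ∧ dy gives (-2*z) dx ∧ dy ∧ dw
  d(-2*w*y) includes (∂/∂y)(-2*w*y) dy = (-2*w) dy, which multiplied by dx ∧ dz gives (2*w) dx ∧ dy ∧ dz
  d(-2*w*y) includes (∂/∂w)(-2*w*y) dw = (-2*y) dw, which multiplied by dx ∧ dz gives (-2*y) dx ∧ dz ∧ dw
  d(w*(x - y - 3*z)) includes (∂/∂x)(w*(x - y - 3*z)) dx = (w) dx, which multiplied by dy ∧ dz gives (w) dx ∧ dy ∧ dz
  d(w*(x - y - 3*z)) includes (∂/∂w)(w*(x - y - 3*z)) dw = (x - y - 3*z) dw, which multiplied by dy ∧ dz gives (x - y - 3*z) dy ∧ dz ∧ dw
  d(x*(2*x + y)) includes (∂/∂x)(x*(2*x + y)) dx = (4*x + y) dx, which multiplied by dy ∧ dw gives (4*x + y) dx ∧ dy ∧ dw
  d(2*x*z) includes (∂/∂x)(2*x*z) dx = (2*z) dx, which multiplied by dz ∧ dw gives (2*z) dx ∧ dz ∧ dw
Collecting like 3-forms: d(omega) = (w + 5*x) dx ∧ dy ∧ dz + (4*x + y - 2*z) dx ∧ dy ∧ dw + (-2*y + 2*z) dx ∧ dz ∧ dw + (x - y - 3*z) dy ∧ dz ∧ dw.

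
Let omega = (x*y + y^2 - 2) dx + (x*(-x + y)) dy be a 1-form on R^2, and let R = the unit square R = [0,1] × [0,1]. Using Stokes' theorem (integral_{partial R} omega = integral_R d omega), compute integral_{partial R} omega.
integral_(partial R) omega = -2

Stokes: integral_partial_R omega = integral_R d omega with d omega = (∂Q/∂x - ∂P/∂y) dx ∧ dy.
  ∂Q/∂x = -2*x + y
  ∂P/∂y = x + 2*y
  integrand = ∂Q/∂x - ∂P/∂y = -3*x - y.
Integrating over R: integral_0^1 integral_0^1 (-3*x - y) dx dy = -2.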